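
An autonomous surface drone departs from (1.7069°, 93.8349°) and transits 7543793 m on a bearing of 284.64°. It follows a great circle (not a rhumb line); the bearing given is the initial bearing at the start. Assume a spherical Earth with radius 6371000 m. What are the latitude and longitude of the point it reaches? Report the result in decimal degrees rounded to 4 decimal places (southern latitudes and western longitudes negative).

latitude 14.1943°, longitude 26.2714°

δ = 7543793/6371000 = 1.184083 rad (67.8430°).
With φ₁ = 1.7069° = 0.029791 rad and θ = 284.64° = 4.967905 rad:
Destination latitude: φ₂ = arcsin( sin φ₁ cos δ + cos φ₁ sin δ cos θ ) = arcsin(0.245211) = 14.1943°.
Then Δλ = atan2(-0.895687, 0.369842) = -1.179206 rad, from sin θ sin δ cos φ₁ over cos δ − sin φ₁ sin φ₂.
Hence λ₂ = 93.8349° + -67.5635° = 26.2714°.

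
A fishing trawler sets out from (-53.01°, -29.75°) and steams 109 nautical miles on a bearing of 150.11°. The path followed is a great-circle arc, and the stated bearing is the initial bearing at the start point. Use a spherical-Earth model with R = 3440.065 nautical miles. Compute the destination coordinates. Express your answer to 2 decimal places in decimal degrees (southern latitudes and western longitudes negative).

latitude -54.57°, longitude -28.19°

δ = 109/3440.065 = 0.031685 rad (1.8154°).
Start latitude φ₁ = -0.925199 rad; initial bearing θ = 2.619914 rad.
Destination latitude: φ₂ = arcsin( sin φ₁ cos δ + cos φ₁ sin δ cos θ ) = arcsin(-0.814865) = -54.57°.
Then Δλ = atan2(0.009499, 0.348632) = 0.027239 rad, from sin θ sin δ cos φ₁ over cos δ − sin φ₁ sin φ₂.
λ₂ = λ₁ + Δλ = -28.19°.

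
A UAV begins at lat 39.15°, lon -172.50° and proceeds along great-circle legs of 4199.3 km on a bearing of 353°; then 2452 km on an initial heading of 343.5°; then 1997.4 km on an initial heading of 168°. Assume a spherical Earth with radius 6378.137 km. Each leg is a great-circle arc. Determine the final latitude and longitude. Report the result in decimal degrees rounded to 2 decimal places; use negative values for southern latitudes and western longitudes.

latitude 62.75°, longitude 38.06°

Apply the spherical direct solution leg by leg, carrying full precision between legs.
Leg 1: from (39.15°, -172.50°), δ = 4199.3/6378.137 = 0.658390 rad, θ = 353° → φ = 76.01°, λ = 169.54°.
Leg 2: from (76.01°, 169.54°), δ = 2452/6378.137 = 0.384438 rad, θ = 343.5° → φ = 80.56°, λ = 30.02°.
Leg 3: from (80.56°, 30.02°), δ = 1997.4/6378.137 = 0.313164 rad, θ = 168° → φ = 62.75°, λ = 38.06°.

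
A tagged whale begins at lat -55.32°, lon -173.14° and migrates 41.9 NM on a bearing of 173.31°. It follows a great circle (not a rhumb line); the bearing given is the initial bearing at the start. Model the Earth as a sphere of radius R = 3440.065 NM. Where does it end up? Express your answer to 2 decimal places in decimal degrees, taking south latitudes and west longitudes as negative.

Angular distance δ = d/R = 41.9 / 3440.065 = 0.012180 rad.
Converting: φ₁ = -0.965516 rad, θ = 3.024830 rad.
Destination latitude: φ₂ = arcsin( sin φ₁ cos δ + cos φ₁ sin δ cos θ ) = arcsin(-0.829165) = -56.01°.
Δλ = atan2( sin θ sin δ cos φ₁ , cos δ − sin φ₁ sin φ₂ ) = atan2(0.000807, 0.318068) = 0.002538 rad = 0.15°.
λ₂ = λ₁ + Δλ = -172.99°.

latitude -56.01°, longitude -172.99°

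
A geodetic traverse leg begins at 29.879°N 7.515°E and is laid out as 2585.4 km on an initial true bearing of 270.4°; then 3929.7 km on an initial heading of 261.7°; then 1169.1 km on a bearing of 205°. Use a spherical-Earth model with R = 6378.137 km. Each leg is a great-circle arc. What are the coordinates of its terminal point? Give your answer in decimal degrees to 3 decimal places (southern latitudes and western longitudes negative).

latitude 7.987°, longitude -60.166°

Apply the spherical direct solution leg by leg, carrying full precision between legs.
Leg 1: from (29.879°, 7.515°), δ = 2585.4/6378.137 = 0.405353 rad, θ = 270.4° → φ = 27.399°, λ = -18.855°.
Leg 2: from (27.399°, -18.855°), δ = 3929.7/6378.137 = 0.616120 rad, θ = 261.7° → φ = 17.548°, λ = -55.705°.
Leg 3: from (17.548°, -55.705°), δ = 1169.1/6378.137 = 0.183298 rad, θ = 205° → φ = 7.987°, λ = -60.166°.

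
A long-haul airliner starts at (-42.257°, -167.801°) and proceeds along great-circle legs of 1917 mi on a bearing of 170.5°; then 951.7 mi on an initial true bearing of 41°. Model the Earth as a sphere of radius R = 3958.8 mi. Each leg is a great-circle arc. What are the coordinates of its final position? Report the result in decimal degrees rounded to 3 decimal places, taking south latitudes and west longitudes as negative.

Apply the spherical direct solution leg by leg, carrying full precision between legs.
Leg 1: from (-42.257°, -167.801°), δ = 1917/3958.8 = 0.484238 rad, θ = 170.5° → φ = -69.225°, λ = -155.291°.
Leg 2: from (-69.225°, -155.291°), δ = 951.7/3958.8 = 0.240401 rad, θ = 41° → φ = -57.603°, λ = -138.341°.

latitude -57.603°, longitude -138.341°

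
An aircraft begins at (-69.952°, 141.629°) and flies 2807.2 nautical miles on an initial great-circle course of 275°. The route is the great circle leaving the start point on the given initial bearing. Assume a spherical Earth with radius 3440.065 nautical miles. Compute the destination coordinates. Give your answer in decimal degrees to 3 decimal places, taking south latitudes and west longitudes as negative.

δ = 2807.2/3440.065 = 0.816031 rad (46.7551°).
Start latitude φ₁ = -1.220893 rad; initial bearing θ = 4.799655 rad.
Applying the spherical law of cosines for sides, sin φ₂ = sin φ₁ cos δ + cos φ₁ sin δ cos θ = -0.621840, so φ₂ = -38.451°.
For the longitude increment, Δλ = atan2( sin θ sin δ cos φ₁, cos δ − sin φ₁ sin φ₂ ) = atan2(-0.248762, 0.100958) = -67.911°.
Hence λ₂ = 141.629° + -67.911° = 73.718°.

latitude -38.451°, longitude 73.718°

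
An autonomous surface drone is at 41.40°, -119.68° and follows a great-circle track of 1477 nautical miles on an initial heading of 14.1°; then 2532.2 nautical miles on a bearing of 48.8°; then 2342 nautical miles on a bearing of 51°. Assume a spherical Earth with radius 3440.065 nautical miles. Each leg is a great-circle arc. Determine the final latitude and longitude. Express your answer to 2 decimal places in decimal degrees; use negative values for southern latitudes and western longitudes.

latitude 60.49°, longitude 76.69°

Apply the spherical direct solution leg by leg, carrying full precision between legs.
Leg 1: from (41.40°, -119.68°), δ = 1477/3440.065 = 0.429352 rad, θ = 14.1° → φ = 64.71°, λ = -105.95°.
Leg 2: from (64.71°, -105.95°), δ = 2532.2/3440.065 = 0.736091 rad, θ = 48.8° → φ = 59.20°, λ = -6.59°.
Leg 3: from (59.20°, -6.59°), δ = 2342/3440.065 = 0.680801 rad, θ = 51° → φ = 60.49°, λ = 76.69°.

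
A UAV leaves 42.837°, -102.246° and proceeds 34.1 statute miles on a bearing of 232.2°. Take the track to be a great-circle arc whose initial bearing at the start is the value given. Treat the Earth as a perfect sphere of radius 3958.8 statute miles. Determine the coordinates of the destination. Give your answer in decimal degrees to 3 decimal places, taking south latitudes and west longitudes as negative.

The arc subtends δ = 34.1/3958.8 = 0.008614 rad at the centre.
Start latitude φ₁ = 0.747647 rad; initial bearing θ = 4.052655 rad.
Destination latitude: φ₂ = arcsin( sin φ₁ cos δ + cos φ₁ sin δ cos θ ) = arcsin(0.676018) = 42.533°.
Then Δλ = atan2(-0.004991, 0.540328) = -0.009236 rad, from sin θ sin δ cos φ₁ over cos δ − sin φ₁ sin φ₂.
Hence λ₂ = -102.246° + -0.529° = -102.775°.

latitude 42.533°, longitude -102.775°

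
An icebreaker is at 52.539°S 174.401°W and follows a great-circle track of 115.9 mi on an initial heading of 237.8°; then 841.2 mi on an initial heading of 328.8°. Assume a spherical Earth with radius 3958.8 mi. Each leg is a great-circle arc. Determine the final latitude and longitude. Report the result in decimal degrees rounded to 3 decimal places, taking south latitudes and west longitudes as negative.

Apply the spherical direct solution leg by leg, carrying full precision between legs.
Leg 1: from (-52.539°, -174.401°), δ = 115.9/3958.8 = 0.029277 rad, θ = 237.8° → φ = -53.409°, λ = -176.783°.
Leg 2: from (-53.409°, -176.783°), δ = 841.2/3958.8 = 0.212489 rad, θ = 328.8° → φ = -42.635°, λ = 174.677°.

latitude -42.635°, longitude 174.677°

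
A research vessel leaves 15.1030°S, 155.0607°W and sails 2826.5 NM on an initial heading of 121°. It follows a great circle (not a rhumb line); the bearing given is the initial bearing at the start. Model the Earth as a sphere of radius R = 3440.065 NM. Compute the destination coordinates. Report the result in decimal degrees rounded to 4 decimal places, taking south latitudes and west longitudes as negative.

Central angle δ = d/R = 0.821641 rad.
Converting: φ₁ = -0.263597 rad, θ = 2.111848 rad.
Applying the spherical law of cosines for sides, sin φ₂ = sin φ₁ cos δ + cos φ₁ sin δ cos θ = -0.541560, so φ₂ = -32.7899°.
For the longitude increment, Δλ = atan2( sin θ sin δ cos φ₁, cos δ − sin φ₁ sin φ₂ ) = atan2(0.605993, 0.539914) = 48.3003°.
λ₂ = -155.0607° + 48.3003° = -106.7604°.

latitude -32.7899°, longitude -106.7604°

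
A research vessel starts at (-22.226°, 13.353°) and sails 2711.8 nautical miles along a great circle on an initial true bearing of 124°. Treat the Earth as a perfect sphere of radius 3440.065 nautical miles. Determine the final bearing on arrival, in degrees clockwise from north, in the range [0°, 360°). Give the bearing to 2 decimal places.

final bearing 97.18°

Angular distance δ = d/R = 2711.8 / 3440.065 = 0.788299 rad.
Converting: φ₁ = -0.387917 rad, θ = 2.164208 rad.
Destination latitude: φ₂ = arcsin( sin φ₁ cos δ + cos φ₁ sin δ cos θ ) = arcsin(-0.633784) = -39.330°.
Then Δλ = atan2(0.544233, 0.465317) = 0.863410 rad, from sin θ sin δ cos φ₁ over cos δ − sin φ₁ sin φ₂.
λ₂ = 13.353° + 49.470° = 62.823°.
The forward bearing on arrival equals the back-azimuth from the destination plus 180°.
Back-azimuth from P₂ (-39.33°, 62.82°) to P₁ (-22.23°, 13.35°), with Δλ' = λ₁ − λ₂ = -49.47°: atan2( sin Δλ' cos φ₁ , cos φ₂ sin φ₁ − sin φ₂ cos φ₁ cos Δλ' ) = 277.18°.
Final bearing = (277.18° + 180°) mod 360° = 97.18°.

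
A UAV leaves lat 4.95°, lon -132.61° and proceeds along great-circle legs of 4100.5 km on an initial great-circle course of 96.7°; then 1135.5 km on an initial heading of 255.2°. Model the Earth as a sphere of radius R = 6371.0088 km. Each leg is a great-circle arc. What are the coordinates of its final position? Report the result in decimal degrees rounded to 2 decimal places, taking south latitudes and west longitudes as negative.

Apply the spherical direct solution leg by leg, carrying full precision between legs.
Leg 1: from (4.95°, -132.61°), δ = 4100.5/6371.0088 = 0.643619 rad, θ = 96.7° → φ = -0.04°, λ = -96.03°.
Leg 2: from (-0.04°, -96.03°), δ = 1135.5/6371.0088 = 0.178229 rad, θ = 255.2° → φ = -2.64°, λ = -105.91°.

latitude -2.64°, longitude -105.91°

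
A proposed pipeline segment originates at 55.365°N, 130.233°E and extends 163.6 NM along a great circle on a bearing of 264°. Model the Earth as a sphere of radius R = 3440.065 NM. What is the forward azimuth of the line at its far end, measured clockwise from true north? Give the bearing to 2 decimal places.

final bearing 260.12°

δ = 163.6/3440.065 = 0.047557 rad (2.7248°).
Start latitude φ₁ = 0.966302 rad; initial bearing θ = 4.607669 rad.
Destination latitude: φ₂ = arcsin( sin φ₁ cos δ + cos φ₁ sin δ cos θ ) = arcsin(0.819035) = 54.988°.
Δλ = atan2( sin θ sin δ cos φ₁ , cos δ − sin φ₁ sin φ₂ ) = atan2(-0.026871, 0.324976) = -0.082498 rad = -4.727°.
Hence λ₂ = 130.233° + -4.727° = 125.506°.
The forward bearing on arrival equals the back-azimuth from the destination plus 180°.
Back-azimuth from P₂ (54.99°, 125.51°) to P₁ (55.37°, 130.23°), with Δλ' = λ₁ − λ₂ = 4.73°: atan2( sin Δλ' cos φ₁ , cos φ₂ sin φ₁ − sin φ₂ cos φ₁ cos Δλ' ) = 80.12°.
Final bearing = (80.12° + 180°) mod 360° = 260.12°.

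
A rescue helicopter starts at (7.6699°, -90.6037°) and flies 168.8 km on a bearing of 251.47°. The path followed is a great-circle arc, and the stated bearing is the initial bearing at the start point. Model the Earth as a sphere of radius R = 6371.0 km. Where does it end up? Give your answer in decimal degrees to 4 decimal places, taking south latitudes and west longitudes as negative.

δ = 168.8/6371 = 0.026495 rad (1.5181°).
Converting: φ₁ = 0.133865 rad, θ = 4.388979 rad.
sin φ₂ = sin φ₁ cos δ + cos φ₁ sin δ cos θ = (0.133466)(0.999649) + (0.991053)(0.026492)(-0.317801) = 0.125075
φ₂ = asin(0.125075) = 0.125403 rad = 7.1851°.
Then Δλ = atan2(-0.024894, 0.982956) = -0.025320 rad, from sin θ sin δ cos φ₁ over cos δ − sin φ₁ sin φ₂.
λ₂ = -90.6037° + -1.4507° = -92.0544°.

latitude 7.1851°, longitude -92.0544°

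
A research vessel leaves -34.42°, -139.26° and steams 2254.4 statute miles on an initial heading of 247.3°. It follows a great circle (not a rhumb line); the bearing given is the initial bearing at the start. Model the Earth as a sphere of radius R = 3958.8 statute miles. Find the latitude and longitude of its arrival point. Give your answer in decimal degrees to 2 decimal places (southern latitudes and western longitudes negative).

Central angle δ = d/R = 0.569465 rad.
With φ₁ = -34.42° = -0.600742 rad and θ = 247.3° = 4.316199 rad:
sin φ₂ = sin φ₁ cos δ + cos φ₁ sin δ cos θ = (-0.565255)(0.842189) + (0.824916)(0.539182)(-0.385906) = -0.647695
φ₂ = asin(-0.647695) = -0.704555 rad = -40.37°.
Then Δλ = atan2(-0.410326, 0.476076) = -0.711358 rad, from sin θ sin δ cos φ₁ over cos δ − sin φ₁ sin φ₂.
λ₂ = -139.26° + -40.76° = -180.02°, normalized to (−180°, 180°] → 179.98°.

latitude -40.37°, longitude 179.98°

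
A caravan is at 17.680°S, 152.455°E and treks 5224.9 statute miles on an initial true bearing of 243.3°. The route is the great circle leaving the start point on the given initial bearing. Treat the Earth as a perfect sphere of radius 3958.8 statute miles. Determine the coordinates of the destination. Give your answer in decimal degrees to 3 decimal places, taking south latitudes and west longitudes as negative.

latitude -29.348°, longitude 69.336°

Angular distance δ = d/R = 5224.9 / 3958.8 = 1.319819 rad.
Start latitude φ₁ = -0.308574 rad; initial bearing θ = 4.246386 rad.
sin φ₂ = sin φ₁ cos δ + cos φ₁ sin δ cos θ = (-0.303701)(0.248351) + (0.952768)(0.968670)(-0.449319) = -0.490109
φ₂ = asin(-0.490109) = -0.512214 rad = -29.348°.
Then Δλ = atan2(-0.824508, 0.099504) = -1.450694 rad, from sin θ sin δ cos φ₁ over cos δ − sin φ₁ sin φ₂.
λ₂ = 152.455° + -83.119° = 69.336°.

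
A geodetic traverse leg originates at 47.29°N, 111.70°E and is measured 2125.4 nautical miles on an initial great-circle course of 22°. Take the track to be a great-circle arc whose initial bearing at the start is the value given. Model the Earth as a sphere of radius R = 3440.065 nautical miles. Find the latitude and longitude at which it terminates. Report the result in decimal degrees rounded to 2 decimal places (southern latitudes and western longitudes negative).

The arc subtends δ = 2125.4/3440.065 = 0.617837 rad at the centre.
Start latitude φ₁ = 0.825366 rad; initial bearing θ = 0.383972 rad.
sin φ₂ = sin φ₁ cos δ + cos φ₁ sin δ cos θ = (0.734796)(0.815133) + (0.678288)(0.579274)(0.927184) = 0.963261
φ₂ = asin(0.963261) = 1.298890 rad = 74.42°.
Δλ = atan2( sin θ sin δ cos φ₁ , cos δ − sin φ₁ sin φ₂ ) = atan2(0.147188, 0.107333) = 0.940726 rad = 53.90°.
λ₂ = λ₁ + Δλ = 165.60°.

latitude 74.42°, longitude 165.60°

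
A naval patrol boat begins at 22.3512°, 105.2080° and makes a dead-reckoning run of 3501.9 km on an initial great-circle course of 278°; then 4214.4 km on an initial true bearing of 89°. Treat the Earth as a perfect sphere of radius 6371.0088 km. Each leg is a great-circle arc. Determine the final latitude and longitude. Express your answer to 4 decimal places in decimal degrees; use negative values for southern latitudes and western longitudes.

Apply the spherical direct solution leg by leg, carrying full precision between legs.
Leg 1: from (22.3512°, 105.2080°), δ = 3501.9/6371.0088 = 0.549662 rad, θ = 278° → φ = 23.0484°, λ = 71.0004°.
Leg 2: from (23.0484°, 71.0004°), δ = 4214.4/6371.0088 = 0.661496 rad, θ = 89° → φ = 18.5901°, λ = 111.3926°.

latitude 18.5901°, longitude 111.3926°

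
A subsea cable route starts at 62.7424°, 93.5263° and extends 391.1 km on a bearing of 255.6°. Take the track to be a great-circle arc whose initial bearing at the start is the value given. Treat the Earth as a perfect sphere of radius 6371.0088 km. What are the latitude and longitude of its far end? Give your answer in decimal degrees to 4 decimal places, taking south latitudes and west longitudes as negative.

The arc subtends δ = 391.1/6371.0088 = 0.061387 rad at the centre.
With φ₁ = 62.7424° = 1.095061 rad and θ = 255.6° = 4.461062 rad:
sin φ₂ = sin φ₁ cos δ + cos φ₁ sin δ cos θ = (0.888956)(0.998116) + (0.457992)(0.061349)(-0.248690) = 0.880294
φ₂ = asin(0.880294) = 1.076482 rad = 61.6779°.
Then Δλ = atan2(-0.027215, 0.215573) = -0.125579 rad, from sin θ sin δ cos φ₁ over cos δ − sin φ₁ sin φ₂.
λ₂ = 93.5263° + -7.1951° = 86.3312°.

latitude 61.6779°, longitude 86.3312°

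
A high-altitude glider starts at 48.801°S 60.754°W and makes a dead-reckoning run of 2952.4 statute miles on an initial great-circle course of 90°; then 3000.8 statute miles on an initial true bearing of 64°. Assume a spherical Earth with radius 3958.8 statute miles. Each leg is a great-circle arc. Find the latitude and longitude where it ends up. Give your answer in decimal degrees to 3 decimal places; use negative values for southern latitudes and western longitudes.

Apply the spherical direct solution leg by leg, carrying full precision between legs.
Leg 1: from (-48.801°, -60.754°), δ = 2952.4/3958.8 = 0.745782 rad, θ = 90° → φ = -33.552°, λ = -6.245°.
Leg 2: from (-33.552°, -6.245°), δ = 3000.8/3958.8 = 0.758007 rad, θ = 64° → φ = -8.640°, λ = 32.437°.

latitude -8.640°, longitude 32.437°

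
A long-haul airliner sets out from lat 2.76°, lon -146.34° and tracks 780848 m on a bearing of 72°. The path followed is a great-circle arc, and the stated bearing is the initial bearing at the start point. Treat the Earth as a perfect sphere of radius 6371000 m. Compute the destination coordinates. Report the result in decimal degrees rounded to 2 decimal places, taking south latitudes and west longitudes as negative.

latitude 4.91°, longitude -139.64°

Central angle δ = d/R = 0.122563 rad.
With φ₁ = 2.76° = 0.048171 rad and θ = 72° = 1.256637 rad:
Destination latitude: φ₂ = arcsin( sin φ₁ cos δ + cos φ₁ sin δ cos θ ) = arcsin(0.085527) = 4.91°.
For the longitude increment, Δλ = atan2( sin θ sin δ cos φ₁, cos δ − sin φ₁ sin φ₂ ) = atan2(0.116138, 0.988380) = 6.70°.
Hence λ₂ = -146.34° + 6.70° = -139.64°.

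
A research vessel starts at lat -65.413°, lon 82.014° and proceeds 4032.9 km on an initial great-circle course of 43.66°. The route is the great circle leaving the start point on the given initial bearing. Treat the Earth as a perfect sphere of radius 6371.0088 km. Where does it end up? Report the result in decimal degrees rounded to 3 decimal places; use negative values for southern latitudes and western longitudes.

Central angle δ = d/R = 0.633008 rad.
Start latitude φ₁ = -1.141672 rad; initial bearing θ = 0.762011 rad.
Destination latitude: φ₂ = arcsin( sin φ₁ cos δ + cos φ₁ sin δ cos θ ) = arcsin(-0.555081) = -33.716°.
For the longitude increment, Δλ = atan2( sin θ sin δ cos φ₁, cos δ − sin φ₁ sin φ₂ ) = atan2(0.169928, 0.301500) = 29.406°.
Hence λ₂ = 82.014° + 29.406° = 111.420°.

latitude -33.716°, longitude 111.420°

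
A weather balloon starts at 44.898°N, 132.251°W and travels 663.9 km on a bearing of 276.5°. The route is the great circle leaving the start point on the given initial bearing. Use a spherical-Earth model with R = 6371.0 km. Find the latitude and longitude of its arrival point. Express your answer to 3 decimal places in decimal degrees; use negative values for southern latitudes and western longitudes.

Angular distance δ = d/R = 663.9 / 6371 = 0.104207 rad.
With φ₁ = 44.898° = 0.783618 rad and θ = 276.5° = 4.825835 rad:
Applying the spherical law of cosines for sides, sin φ₂ = sin φ₁ cos δ + cos φ₁ sin δ cos θ = 0.710359, so φ₂ = 45.264°.
Δλ = atan2( sin θ sin δ cos φ₁ , cos δ − sin φ₁ sin φ₂ ) = atan2(-0.073209, 0.493171) = -0.147369 rad = -8.444°.
Hence λ₂ = -132.251° + -8.444° = -140.695°.

latitude 45.264°, longitude -140.695°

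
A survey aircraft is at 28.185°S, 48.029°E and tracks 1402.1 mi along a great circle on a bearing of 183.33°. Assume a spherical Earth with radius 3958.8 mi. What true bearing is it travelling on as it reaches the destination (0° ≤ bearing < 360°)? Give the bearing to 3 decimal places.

The arc subtends δ = 1402.1/3958.8 = 0.354173 rad at the centre.
Converting: φ₁ = -0.491921 rad, θ = 3.199712 rad.
Applying the spherical law of cosines for sides, sin φ₂ = sin φ₁ cos δ + cos φ₁ sin δ cos θ = -0.748181, so φ₂ = -48.433°.
Then Δλ = atan2(-0.017757, 0.584553) = -0.030367 rad, from sin θ sin δ cos φ₁ over cos δ − sin φ₁ sin φ₂.
λ₂ = 48.029° + -1.740° = 46.289°.
The forward bearing on arrival equals the back-azimuth from the destination plus 180°.
Back-azimuth from P₂ (-48.433°, 46.289°) to P₁ (-28.185°, 48.029°), with Δλ' = λ₁ − λ₂ = 1.740°: atan2( sin Δλ' cos φ₁ , cos φ₂ sin φ₁ − sin φ₂ cos φ₁ cos Δλ' ) = 4.426°.
Final bearing = (4.426° + 180°) mod 360° = 184.426°.

final bearing 184.426°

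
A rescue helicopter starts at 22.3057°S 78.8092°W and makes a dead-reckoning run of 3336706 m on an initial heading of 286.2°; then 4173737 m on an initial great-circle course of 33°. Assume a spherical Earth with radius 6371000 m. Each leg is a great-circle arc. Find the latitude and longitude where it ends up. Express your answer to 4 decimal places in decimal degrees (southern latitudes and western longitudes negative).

latitude 20.0240°, longitude -87.4763°

Apply the spherical direct solution leg by leg, carrying full precision between legs.
Leg 1: from (-22.3057°, -78.8092°), δ = 3336706/6371000 = 0.523733 rad, θ = 286.2° → φ = -11.5127°, λ = -108.1577°.
Leg 2: from (-11.5127°, -108.1577°), δ = 4173737/6371000 = 0.655115 rad, θ = 33° → φ = 20.0240°, λ = -87.4763°.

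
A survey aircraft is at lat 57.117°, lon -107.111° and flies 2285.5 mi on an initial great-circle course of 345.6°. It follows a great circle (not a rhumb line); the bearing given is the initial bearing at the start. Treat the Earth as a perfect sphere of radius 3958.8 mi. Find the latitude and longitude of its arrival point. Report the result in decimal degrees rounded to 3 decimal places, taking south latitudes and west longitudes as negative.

latitude 82.173°, longitude 167.520°

The arc subtends δ = 2285.5/3958.8 = 0.577321 rad at the centre.
With φ₁ = 57.117° = 0.996880 rad and θ = 345.6° = 6.031858 rad:
sin φ₂ = sin φ₁ cos δ + cos φ₁ sin δ cos θ = (0.839781)(0.837928) + (0.542925)(0.545781)(0.968583) = 0.990685
φ₂ = asin(0.990685) = 1.434197 rad = 82.173°.
For the longitude increment, Δλ = atan2( sin θ sin δ cos φ₁, cos δ − sin φ₁ sin φ₂ ) = atan2(-0.073691, 0.005969) = -85.369°.
λ₂ = -107.111° + -85.369° = -192.480°, normalized to (−180°, 180°] → 167.520°.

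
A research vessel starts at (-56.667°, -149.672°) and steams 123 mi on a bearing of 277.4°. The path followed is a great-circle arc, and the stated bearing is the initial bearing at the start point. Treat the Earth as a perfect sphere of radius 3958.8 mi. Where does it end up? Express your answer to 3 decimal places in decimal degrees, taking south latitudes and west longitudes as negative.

Angular distance δ = d/R = 123 / 3958.8 = 0.031070 rad.
With φ₁ = -56.667° = -0.989026 rad and θ = 277.4° = 4.841543 rad:
Destination latitude: φ₂ = arcsin( sin φ₁ cos δ + cos φ₁ sin δ cos θ ) = arcsin(-0.832889) = -56.397°.
Then Δλ = atan2(-0.016928, 0.303646) = -0.055692 rad, from sin θ sin δ cos φ₁ over cos δ − sin φ₁ sin φ₂.
λ₂ = λ₁ + Δλ = -152.863°.

latitude -56.397°, longitude -152.863°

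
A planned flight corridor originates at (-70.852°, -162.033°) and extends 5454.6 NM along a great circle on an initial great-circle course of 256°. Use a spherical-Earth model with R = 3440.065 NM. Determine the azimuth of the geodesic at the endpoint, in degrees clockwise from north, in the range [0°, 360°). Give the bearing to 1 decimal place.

δ = 5454.6/3440.065 = 1.585610 rad (90.8487°).
With φ₁ = -70.852° = -1.236601 rad and θ = 256° = 4.468043 rad:
Applying the spherical law of cosines for sides, sin φ₂ = sin φ₁ cos δ + cos φ₁ sin δ cos θ = -0.065351, so φ₂ = -3.747°.
Δλ = atan2( sin θ sin δ cos φ₁ , cos δ − sin φ₁ sin φ₂ ) = atan2(-0.318231, -0.076548) = -1.806854 rad = -103.525°.
λ₂ = -162.033° + -103.525° = -265.558°, normalized to (−180°, 180°] → 94.442°.
The forward bearing on arrival equals the back-azimuth from the destination plus 180°.
Back-azimuth from P₂ (-3.7°, 94.4°) to P₁ (-70.9°, -162.0°), with Δλ' = λ₁ − λ₂ = -256.5°: atan2( sin Δλ' cos φ₁ , cos φ₂ sin φ₁ − sin φ₂ cos φ₁ cos Δλ' ) = 161.4°.
Final bearing = (161.4° + 180°) mod 360° = 341.4°.

final bearing 341.4°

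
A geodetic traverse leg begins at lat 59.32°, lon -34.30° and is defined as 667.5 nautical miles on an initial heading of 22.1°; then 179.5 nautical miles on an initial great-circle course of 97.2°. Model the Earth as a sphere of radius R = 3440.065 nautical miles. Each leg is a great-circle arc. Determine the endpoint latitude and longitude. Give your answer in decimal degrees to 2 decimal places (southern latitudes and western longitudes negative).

latitude 68.66°, longitude -14.32°

Apply the spherical direct solution leg by leg, carrying full precision between legs.
Leg 1: from (59.32°, -34.30°), δ = 667.5/3440.065 = 0.194037 rad, θ = 22.1° → φ = 69.24°, λ = -22.49°.
Leg 2: from (69.24°, -22.49°), δ = 179.5/3440.065 = 0.052179 rad, θ = 97.2° → φ = 68.66°, λ = -14.32°.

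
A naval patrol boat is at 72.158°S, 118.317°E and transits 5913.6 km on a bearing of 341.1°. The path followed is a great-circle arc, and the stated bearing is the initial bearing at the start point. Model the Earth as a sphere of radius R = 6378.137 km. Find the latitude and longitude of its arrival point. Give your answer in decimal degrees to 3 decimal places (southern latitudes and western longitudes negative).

latitude -19.838°, longitude 102.328°

Angular distance δ = d/R = 5913.6 / 6378.137 = 0.927167 rad.
Start latitude φ₁ = -1.259395 rad; initial bearing θ = 5.953318 rad.
sin φ₂ = sin φ₁ cos δ + cos φ₁ sin δ cos θ = (-0.951905)(0.600102) + (0.306393)(0.799923)(0.946085) = -0.339363
φ₂ = asin(-0.339363) = -0.346240 rad = -19.838°.
For the longitude increment, Δλ = atan2( sin θ sin δ cos φ₁, cos δ − sin φ₁ sin φ₂ ) = atan2(-0.079389, 0.277061) = -15.989°.
Hence λ₂ = 118.317° + -15.989° = 102.328°.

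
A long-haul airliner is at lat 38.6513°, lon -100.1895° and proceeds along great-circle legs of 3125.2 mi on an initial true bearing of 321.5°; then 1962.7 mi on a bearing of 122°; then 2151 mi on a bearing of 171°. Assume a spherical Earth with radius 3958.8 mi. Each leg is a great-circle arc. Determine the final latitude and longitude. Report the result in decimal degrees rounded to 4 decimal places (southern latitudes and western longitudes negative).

Apply the spherical direct solution leg by leg, carrying full precision between legs.
Leg 1: from (38.6513°, -100.1895°), δ = 3125.2/3958.8 = 0.789431 rad, θ = 321.5° → φ = 60.9001°, λ = -165.5228°.
Leg 2: from (60.9001°, -165.5228°), δ = 1962.7/3958.8 = 0.495782 rad, θ = 122° → φ = 40.2382°, λ = -133.6191°.
Leg 3: from (40.2382°, -133.6191°), δ = 2151/3958.8 = 0.543346 rad, θ = 171° → φ = 9.3888°, λ = -128.9170°.

latitude 9.3888°, longitude -128.9170°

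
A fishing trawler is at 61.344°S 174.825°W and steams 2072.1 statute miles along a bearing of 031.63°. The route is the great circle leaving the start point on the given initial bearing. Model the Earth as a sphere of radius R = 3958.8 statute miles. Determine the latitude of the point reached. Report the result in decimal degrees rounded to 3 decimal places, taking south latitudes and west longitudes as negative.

latitude -33.775°

The arc subtends δ = 2072.1/3958.8 = 0.523416 rad at the centre.
Converting: φ₁ = -1.070655 rad, θ = 0.552048 rad.
Destination latitude: φ₂ = arcsin( sin φ₁ cos δ + cos φ₁ sin δ cos θ ) = arcsin(-0.555938) = -33.775°.
Then Δλ = atan2(0.125706, 0.378273) = 0.320834 rad, from sin θ sin δ cos φ₁ over cos δ − sin φ₁ sin φ₂.
Hence λ₂ = -174.825° + 18.382° = -156.443°.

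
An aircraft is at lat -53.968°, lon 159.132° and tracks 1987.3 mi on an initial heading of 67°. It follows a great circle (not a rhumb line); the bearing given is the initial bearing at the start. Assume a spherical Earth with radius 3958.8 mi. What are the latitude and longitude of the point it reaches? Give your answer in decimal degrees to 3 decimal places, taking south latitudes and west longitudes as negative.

Central angle δ = d/R = 0.501996 rad.
Start latitude φ₁ = -0.941919 rad; initial bearing θ = 1.169371 rad.
Applying the spherical law of cosines for sides, sin φ₂ = sin φ₁ cos δ + cos φ₁ sin δ cos θ = -0.598321, so φ₂ = -36.750°.
For the longitude increment, Δλ = atan2( sin θ sin δ cos φ₁, cos δ − sin φ₁ sin φ₂ ) = atan2(0.260545, 0.392769) = 33.558°.
λ₂ = 159.132° + 33.558° = 192.690°, normalized to (−180°, 180°] → -167.310°.

latitude -36.750°, longitude -167.310°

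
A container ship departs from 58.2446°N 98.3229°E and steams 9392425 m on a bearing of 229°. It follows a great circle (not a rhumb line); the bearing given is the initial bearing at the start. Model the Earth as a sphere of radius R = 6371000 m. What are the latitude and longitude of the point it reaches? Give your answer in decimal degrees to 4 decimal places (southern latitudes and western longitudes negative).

latitude -15.1711°, longitude 47.2159°

The arc subtends δ = 9392425/6371000 = 1.474247 rad at the centre.
Start latitude φ₁ = 1.016560 rad; initial bearing θ = 3.996804 rad.
sin φ₂ = sin φ₁ cos δ + cos φ₁ sin δ cos θ = (0.850303)(0.096400) + (0.526294)(0.995343)(-0.656059) = -0.261703
φ₂ = asin(-0.261703) = -0.264786 rad = -15.1711°.
For the longitude increment, Δλ = atan2( sin θ sin δ cos φ₁, cos δ − sin φ₁ sin φ₂ ) = atan2(-0.395349, 0.318926) = -51.1070°.
Hence λ₂ = 98.3229° + -51.1070° = 47.2159°.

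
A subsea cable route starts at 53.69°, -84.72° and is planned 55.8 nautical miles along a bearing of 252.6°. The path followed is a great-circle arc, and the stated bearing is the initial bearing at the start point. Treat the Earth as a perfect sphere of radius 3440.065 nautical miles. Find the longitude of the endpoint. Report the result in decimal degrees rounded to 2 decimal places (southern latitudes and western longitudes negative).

longitude -86.21°

δ = 55.8/3440.065 = 0.016221 rad (0.9294°).
Converting: φ₁ = 0.937067 rad, θ = 4.408702 rad.
Destination latitude: φ₂ = arcsin( sin φ₁ cos δ + cos φ₁ sin δ cos θ ) = arcsin(0.802847) = 53.40°.
For the longitude increment, Δλ = atan2( sin θ sin δ cos φ₁, cos δ − sin φ₁ sin φ₂ ) = atan2(-0.009165, 0.352915) = -1.49°.
λ₂ = -84.72° + -1.49° = -86.21°.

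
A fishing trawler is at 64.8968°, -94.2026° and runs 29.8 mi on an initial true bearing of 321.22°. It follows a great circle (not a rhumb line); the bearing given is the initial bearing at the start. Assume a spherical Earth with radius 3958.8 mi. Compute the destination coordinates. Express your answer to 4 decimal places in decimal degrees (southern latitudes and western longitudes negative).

δ = 29.8/3958.8 = 0.007528 rad (0.4313°).
With φ₁ = 64.8968° = 1.132663 rad and θ = 321.22° = 5.606347 rad:
sin φ₂ = sin φ₁ cos δ + cos φ₁ sin δ cos θ = (0.905545)(0.999972) + (0.424250)(0.007527)(0.779557) = 0.908009
φ₂ = asin(0.908009) = 1.138507 rad = 65.2316°.
For the longitude increment, Δλ = atan2( sin θ sin δ cos φ₁, cos δ − sin φ₁ sin φ₂ ) = atan2(-0.002000, 0.177729) = -0.6448°.
λ₂ = -94.2026° + -0.6448° = -94.8474°.

latitude 65.2316°, longitude -94.8474°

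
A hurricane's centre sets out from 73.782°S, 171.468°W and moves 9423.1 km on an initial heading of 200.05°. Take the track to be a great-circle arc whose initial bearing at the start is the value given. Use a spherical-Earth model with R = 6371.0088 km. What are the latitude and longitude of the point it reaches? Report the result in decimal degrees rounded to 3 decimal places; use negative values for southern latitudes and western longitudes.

The arc subtends δ = 9423.1/6371.0088 = 1.479059 rad at the centre.
With φ₁ = -73.782° = -1.287739 rad and θ = 200.05° = 3.491531 rad:
Destination latitude: φ₂ = arcsin( sin φ₁ cos δ + cos φ₁ sin δ cos θ ) = arcsin(-0.349226) = -20.440°.
Δλ = atan2( sin θ sin δ cos φ₁ , cos δ − sin φ₁ sin φ₂ ) = atan2(-0.095350, -0.243720) = -2.768671 rad = -158.633°.
λ₂ = -171.468° + -158.633° = -330.101°, normalized to (−180°, 180°] → 29.899°.

latitude -20.440°, longitude 29.899°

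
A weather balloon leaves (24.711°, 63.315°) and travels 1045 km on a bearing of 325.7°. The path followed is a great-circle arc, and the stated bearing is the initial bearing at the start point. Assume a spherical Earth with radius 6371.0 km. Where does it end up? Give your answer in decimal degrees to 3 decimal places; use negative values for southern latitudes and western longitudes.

δ = 1045/6371 = 0.164024 rad (9.3979°).
Start latitude φ₁ = 0.431288 rad; initial bearing θ = 5.684537 rad.
Applying the spherical law of cosines for sides, sin φ₂ = sin φ₁ cos δ + cos φ₁ sin δ cos θ = 0.534972, so φ₂ = 32.342°.
For the longitude increment, Δλ = atan2( sin θ sin δ cos φ₁, cos δ − sin φ₁ sin φ₂ ) = atan2(-0.083592, 0.762938) = -6.253°.
λ₂ = 63.315° + -6.253° = 57.062°.

latitude 32.342°, longitude 57.062°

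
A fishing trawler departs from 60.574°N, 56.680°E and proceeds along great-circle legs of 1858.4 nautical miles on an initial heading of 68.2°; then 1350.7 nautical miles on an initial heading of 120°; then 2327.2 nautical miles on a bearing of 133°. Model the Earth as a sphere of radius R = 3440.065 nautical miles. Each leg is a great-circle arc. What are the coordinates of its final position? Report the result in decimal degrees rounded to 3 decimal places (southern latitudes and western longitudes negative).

Apply the spherical direct solution leg by leg, carrying full precision between legs.
Leg 1: from (60.574°, 56.680°), δ = 1858.4/3440.065 = 0.540222 rad, θ = 68.2° → φ = 57.224°, λ = 118.581°.
Leg 2: from (57.224°, 118.581°), δ = 1350.7/3440.065 = 0.392638 rad, θ = 120° → φ = 42.318°, λ = 145.206°.
Leg 3: from (42.318°, 145.206°), δ = 2327.2/3440.065 = 0.676499 rad, θ = 133° → φ = 12.079°, λ = 173.126°.

latitude 12.079°, longitude 173.126°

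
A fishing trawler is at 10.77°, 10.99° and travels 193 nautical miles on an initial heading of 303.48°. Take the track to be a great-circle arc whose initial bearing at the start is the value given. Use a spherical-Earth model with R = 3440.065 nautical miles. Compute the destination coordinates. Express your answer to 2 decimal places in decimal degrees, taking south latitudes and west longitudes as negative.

latitude 12.53°, longitude 8.24°

δ = 193/3440.065 = 0.056104 rad (3.2145°).
With φ₁ = 10.77° = 0.187972 rad and θ = 303.48° = 5.296725 rad:
sin φ₂ = sin φ₁ cos δ + cos φ₁ sin δ cos θ = (0.186867)(0.998427) + (0.982385)(0.056074)(0.551646) = 0.216961
φ₂ = asin(0.216961) = 0.218700 rad = 12.53°.
Then Δλ = atan2(-0.045946, 0.957884) = -0.047930 rad, from sin θ sin δ cos φ₁ over cos δ − sin φ₁ sin φ₂.
Hence λ₂ = 10.99° + -2.75° = 8.24°.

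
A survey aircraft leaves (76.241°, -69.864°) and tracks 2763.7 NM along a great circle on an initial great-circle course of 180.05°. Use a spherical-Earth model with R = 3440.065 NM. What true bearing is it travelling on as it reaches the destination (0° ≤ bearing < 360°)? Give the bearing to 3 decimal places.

Central angle δ = d/R = 0.803386 rad.
With φ₁ = 76.241° = 1.330656 rad and θ = 180.05° = 3.142465 rad:
Destination latitude: φ₂ = arcsin( sin φ₁ cos δ + cos φ₁ sin δ cos θ ) = arcsin(0.503176) = 30.210°.
For the longitude increment, Δλ = atan2( sin θ sin δ cos φ₁, cos δ − sin φ₁ sin φ₂ ) = atan2(-0.000149, 0.205536) = -0.042°.
λ₂ = -69.864° + -0.042° = -69.906°.
The forward bearing on arrival equals the back-azimuth from the destination plus 180°.
Back-azimuth from P₂ (30.210°, -69.906°) to P₁ (76.241°, -69.864°), with Δλ' = λ₁ − λ₂ = 0.042°: atan2( sin Δλ' cos φ₁ , cos φ₂ sin φ₁ − sin φ₂ cos φ₁ cos Δλ' ) = 0.014°.
Final bearing = (0.014° + 180°) mod 360° = 180.014°.

final bearing 180.014°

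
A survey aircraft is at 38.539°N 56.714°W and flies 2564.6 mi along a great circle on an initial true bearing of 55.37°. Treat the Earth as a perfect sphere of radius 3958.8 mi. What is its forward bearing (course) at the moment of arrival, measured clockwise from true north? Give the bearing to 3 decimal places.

final bearing 91.917°

The arc subtends δ = 2564.6/3958.8 = 0.647823 rad at the centre.
Converting: φ₁ = 0.672632 rad, θ = 0.966389 rad.
Applying the spherical law of cosines for sides, sin φ₂ = sin φ₁ cos δ + cos φ₁ sin δ cos θ = 0.765049, so φ₂ = 49.911°.
Δλ = atan2( sin θ sin δ cos φ₁ , cos δ − sin φ₁ sin φ₂ ) = atan2(0.388388, 0.320738) = 0.880510 rad = 50.450°.
λ₂ = -56.714° + 50.450° = -6.264°.
The forward bearing on arrival equals the back-azimuth from the destination plus 180°.
Back-azimuth from P₂ (49.911°, -6.264°) to P₁ (38.539°, -56.714°), with Δλ' = λ₁ − λ₂ = -50.450°: atan2( sin Δλ' cos φ₁ , cos φ₂ sin φ₁ − sin φ₂ cos φ₁ cos Δλ' ) = 271.917°.
Final bearing = (271.917° + 180°) mod 360° = 91.917°.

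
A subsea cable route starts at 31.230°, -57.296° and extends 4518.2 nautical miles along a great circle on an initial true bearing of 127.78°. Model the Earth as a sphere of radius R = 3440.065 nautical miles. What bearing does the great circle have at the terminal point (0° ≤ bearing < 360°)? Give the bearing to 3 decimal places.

final bearing 133.204°

δ = 4518.2/3440.065 = 1.313405 rad (75.2526°).
With φ₁ = 31.230° = 0.545066 rad and θ = 127.78° = 2.230182 rad:
Applying the spherical law of cosines for sides, sin φ₂ = sin φ₁ cos δ + cos φ₁ sin δ cos θ = -0.374617, so φ₂ = -22.001°.
Δλ = atan2( sin θ sin δ cos φ₁ , cos δ − sin φ₁ sin φ₂ ) = atan2(0.653575, 0.448788) = 0.969075 rad = 55.524°.
λ₂ = λ₁ + Δλ = -1.772°.
The forward bearing on arrival equals the back-azimuth from the destination plus 180°.
Back-azimuth from P₂ (-22.001°, -1.772°) to P₁ (31.230°, -57.296°), with Δλ' = λ₁ − λ₂ = -55.524°: atan2( sin Δλ' cos φ₁ , cos φ₂ sin φ₁ − sin φ₂ cos φ₁ cos Δλ' ) = 313.204°.
Final bearing = (313.204° + 180°) mod 360° = 133.204°.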